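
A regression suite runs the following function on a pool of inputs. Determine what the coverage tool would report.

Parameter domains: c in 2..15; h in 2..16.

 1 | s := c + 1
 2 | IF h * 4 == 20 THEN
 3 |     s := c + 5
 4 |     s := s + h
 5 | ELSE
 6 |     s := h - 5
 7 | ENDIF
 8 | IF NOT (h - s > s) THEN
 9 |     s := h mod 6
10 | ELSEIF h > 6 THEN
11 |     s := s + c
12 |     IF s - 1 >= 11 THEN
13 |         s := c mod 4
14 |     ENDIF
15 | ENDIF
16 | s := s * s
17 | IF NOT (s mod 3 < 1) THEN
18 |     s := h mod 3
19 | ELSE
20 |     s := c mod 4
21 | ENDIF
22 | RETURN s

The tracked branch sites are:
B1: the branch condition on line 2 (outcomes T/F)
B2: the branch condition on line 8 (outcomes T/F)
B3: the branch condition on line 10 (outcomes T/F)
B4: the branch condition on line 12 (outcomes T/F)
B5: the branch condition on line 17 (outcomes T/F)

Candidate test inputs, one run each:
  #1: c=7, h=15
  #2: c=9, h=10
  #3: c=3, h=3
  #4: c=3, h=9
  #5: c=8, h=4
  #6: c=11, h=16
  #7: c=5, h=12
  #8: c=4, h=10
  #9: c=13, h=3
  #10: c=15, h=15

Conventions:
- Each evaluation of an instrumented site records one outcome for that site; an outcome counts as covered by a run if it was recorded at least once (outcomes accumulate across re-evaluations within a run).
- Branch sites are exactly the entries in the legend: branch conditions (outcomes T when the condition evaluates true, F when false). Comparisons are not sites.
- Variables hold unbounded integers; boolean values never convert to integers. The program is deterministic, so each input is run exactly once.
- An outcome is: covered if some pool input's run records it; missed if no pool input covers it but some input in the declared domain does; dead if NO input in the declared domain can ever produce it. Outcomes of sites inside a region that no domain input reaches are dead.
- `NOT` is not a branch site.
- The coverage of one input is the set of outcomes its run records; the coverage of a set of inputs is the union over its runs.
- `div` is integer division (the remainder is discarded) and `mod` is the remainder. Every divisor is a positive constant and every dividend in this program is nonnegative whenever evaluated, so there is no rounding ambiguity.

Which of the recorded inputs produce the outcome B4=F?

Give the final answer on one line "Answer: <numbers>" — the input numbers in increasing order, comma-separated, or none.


input #1 (c=7, h=15): does not produce B4=F
input #2 (c=9, h=10): does not produce B4=F
input #3 (c=3, h=3): does not produce B4=F
input #4 (c=3, h=9): produces B4=F
input #5 (c=8, h=4): does not produce B4=F
input #6 (c=11, h=16): does not produce B4=F
input #7 (c=5, h=12): does not produce B4=F
input #8 (c=4, h=10): does not produce B4=F
input #9 (c=13, h=3): does not produce B4=F
input #10 (c=15, h=15): does not produce B4=F
Answer: 4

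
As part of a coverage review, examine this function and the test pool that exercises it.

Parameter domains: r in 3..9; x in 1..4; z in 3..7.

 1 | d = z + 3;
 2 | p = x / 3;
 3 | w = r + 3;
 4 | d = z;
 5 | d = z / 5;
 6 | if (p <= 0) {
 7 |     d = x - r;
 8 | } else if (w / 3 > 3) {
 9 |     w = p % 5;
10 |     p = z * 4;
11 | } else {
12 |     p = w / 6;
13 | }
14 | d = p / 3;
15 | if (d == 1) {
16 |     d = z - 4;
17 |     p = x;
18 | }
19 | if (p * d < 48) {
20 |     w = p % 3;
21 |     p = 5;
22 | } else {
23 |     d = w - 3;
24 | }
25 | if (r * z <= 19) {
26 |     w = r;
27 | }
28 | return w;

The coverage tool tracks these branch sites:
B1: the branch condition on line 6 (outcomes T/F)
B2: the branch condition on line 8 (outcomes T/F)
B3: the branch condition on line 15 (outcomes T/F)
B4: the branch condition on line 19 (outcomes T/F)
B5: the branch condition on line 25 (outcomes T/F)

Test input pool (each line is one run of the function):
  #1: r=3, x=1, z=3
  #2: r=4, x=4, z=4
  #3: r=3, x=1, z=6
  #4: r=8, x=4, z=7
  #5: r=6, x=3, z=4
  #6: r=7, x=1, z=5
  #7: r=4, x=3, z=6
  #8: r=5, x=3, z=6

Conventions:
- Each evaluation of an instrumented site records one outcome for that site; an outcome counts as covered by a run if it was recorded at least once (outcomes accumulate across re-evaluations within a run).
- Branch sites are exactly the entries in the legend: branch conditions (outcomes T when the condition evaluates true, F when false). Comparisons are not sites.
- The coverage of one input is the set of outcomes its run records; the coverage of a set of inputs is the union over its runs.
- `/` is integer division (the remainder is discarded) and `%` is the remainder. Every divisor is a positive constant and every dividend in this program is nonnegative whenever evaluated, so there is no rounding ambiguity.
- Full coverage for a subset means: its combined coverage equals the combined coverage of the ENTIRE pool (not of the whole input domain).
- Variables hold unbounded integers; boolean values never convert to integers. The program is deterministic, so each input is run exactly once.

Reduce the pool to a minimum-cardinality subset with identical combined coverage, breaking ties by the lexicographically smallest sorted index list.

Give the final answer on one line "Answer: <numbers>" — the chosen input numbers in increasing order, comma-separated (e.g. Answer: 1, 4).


run #1 (r=3, x=1, z=3) runs B1->T, B3->F, B4->T, B5->T; records B1=T, B3=F, B4=T, B5=T
run #2 (r=4, x=4, z=4) runs B1->F, B2->F, B3->F, B4->T, B5->T; records B1=F, B2=F, B3=F, B4=T, B5=T
run #3 (r=3, x=1, z=6) runs B1->T, B3->F, B4->T, B5->T; records B1=T, B3=F, B4=T, B5=T
run #4 (r=8, x=4, z=7) runs B1->F, B2->F, B3->F, B4->T, B5->F; records B1=F, B2=F, B3=F, B4=T, B5=F
run #5 (r=6, x=3, z=4) runs B1->F, B2->F, B3->F, B4->T, B5->F; records B1=F, B2=F, B3=F, B4=T, B5=F
run #6 (r=7, x=1, z=5) runs B1->T, B3->F, B4->T, B5->F; records B1=T, B3=F, B4=T, B5=F
run #7 (r=4, x=3, z=6) runs B1->F, B2->F, B3->F, B4->T, B5->F; records B1=F, B2=F, B3=F, B4=T, B5=F
run #8 (r=5, x=3, z=6) runs B1->F, B2->F, B3->F, B4->T, B5->F; records B1=F, B2=F, B3=F, B4=T, B5=F
together the pool reaches 7 outcomes: B1=T, B1=F, B2=F, B3=F, B4=T, B5=T, B5=F
checked all size-1 subsets: none covers 7 outcomes (max 5/7)
size 2: inputs {1, 4} cover all 7 outcomes, and no lexicographically smaller subset of this size does
Answer: 1, 4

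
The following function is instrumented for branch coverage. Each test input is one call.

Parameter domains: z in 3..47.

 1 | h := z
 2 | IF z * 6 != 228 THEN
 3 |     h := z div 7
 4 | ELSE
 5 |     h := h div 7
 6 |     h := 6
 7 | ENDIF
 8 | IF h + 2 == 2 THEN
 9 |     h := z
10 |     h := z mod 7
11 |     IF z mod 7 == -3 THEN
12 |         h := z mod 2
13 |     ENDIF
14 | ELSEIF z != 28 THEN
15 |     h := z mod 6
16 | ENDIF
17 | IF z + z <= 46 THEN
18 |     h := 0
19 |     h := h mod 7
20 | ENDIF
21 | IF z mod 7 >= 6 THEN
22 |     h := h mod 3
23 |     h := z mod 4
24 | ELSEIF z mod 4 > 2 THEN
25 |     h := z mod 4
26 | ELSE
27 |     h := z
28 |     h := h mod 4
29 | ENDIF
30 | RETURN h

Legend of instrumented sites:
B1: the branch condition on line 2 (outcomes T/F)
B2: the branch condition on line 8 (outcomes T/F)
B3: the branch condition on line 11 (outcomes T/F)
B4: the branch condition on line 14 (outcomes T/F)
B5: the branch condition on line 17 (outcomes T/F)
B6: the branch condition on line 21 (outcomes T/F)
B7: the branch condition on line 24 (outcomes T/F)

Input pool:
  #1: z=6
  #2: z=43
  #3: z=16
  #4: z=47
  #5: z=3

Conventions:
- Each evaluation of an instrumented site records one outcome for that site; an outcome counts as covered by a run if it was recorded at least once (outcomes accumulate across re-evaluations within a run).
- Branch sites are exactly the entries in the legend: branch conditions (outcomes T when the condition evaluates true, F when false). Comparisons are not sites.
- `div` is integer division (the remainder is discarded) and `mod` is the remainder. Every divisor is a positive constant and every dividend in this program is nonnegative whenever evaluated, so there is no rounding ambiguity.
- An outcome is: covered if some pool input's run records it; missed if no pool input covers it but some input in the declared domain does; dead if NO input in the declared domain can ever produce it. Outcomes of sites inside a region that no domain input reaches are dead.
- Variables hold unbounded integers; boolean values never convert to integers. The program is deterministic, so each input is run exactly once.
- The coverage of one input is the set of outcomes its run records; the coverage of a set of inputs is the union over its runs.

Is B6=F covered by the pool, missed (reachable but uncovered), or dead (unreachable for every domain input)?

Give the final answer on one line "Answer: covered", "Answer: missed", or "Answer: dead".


B6=F is recorded by pool input(s) 2, 3, 4, 5 -> covered
Answer: covered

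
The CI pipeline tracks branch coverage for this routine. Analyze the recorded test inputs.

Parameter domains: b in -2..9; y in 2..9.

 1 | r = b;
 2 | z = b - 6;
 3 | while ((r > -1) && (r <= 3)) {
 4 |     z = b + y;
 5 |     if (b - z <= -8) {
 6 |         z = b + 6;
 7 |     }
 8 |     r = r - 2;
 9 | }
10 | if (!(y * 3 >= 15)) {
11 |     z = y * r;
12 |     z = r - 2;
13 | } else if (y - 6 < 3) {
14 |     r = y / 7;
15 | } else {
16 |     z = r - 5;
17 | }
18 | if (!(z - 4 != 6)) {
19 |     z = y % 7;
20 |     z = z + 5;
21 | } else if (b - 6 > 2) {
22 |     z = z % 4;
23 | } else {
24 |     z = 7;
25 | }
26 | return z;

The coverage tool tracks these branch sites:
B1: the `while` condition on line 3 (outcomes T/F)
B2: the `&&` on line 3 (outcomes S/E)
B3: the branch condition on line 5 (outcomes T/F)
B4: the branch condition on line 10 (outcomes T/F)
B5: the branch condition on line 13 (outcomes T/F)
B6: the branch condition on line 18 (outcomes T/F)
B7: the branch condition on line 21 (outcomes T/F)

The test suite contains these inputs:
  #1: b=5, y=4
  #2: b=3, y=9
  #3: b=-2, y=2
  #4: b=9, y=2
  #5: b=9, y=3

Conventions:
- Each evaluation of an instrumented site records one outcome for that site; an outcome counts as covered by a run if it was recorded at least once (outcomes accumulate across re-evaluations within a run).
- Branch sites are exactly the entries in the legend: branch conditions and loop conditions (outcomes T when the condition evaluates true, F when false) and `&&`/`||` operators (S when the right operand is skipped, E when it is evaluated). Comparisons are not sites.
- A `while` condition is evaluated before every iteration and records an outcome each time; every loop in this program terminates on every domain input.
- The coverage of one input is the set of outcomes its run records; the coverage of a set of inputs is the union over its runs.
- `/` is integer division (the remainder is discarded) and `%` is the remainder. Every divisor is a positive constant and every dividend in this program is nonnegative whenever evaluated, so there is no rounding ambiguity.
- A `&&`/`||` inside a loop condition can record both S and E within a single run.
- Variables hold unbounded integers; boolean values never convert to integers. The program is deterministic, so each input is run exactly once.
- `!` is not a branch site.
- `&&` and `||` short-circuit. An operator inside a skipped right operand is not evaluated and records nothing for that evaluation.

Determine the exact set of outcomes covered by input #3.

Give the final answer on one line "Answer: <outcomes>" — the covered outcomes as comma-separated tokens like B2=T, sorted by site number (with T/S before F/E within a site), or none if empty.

Running input #3 (b=-2, y=2), event by event:
  B2->S, B1->F, B4->T, B6->F, B7->F
distinct outcomes covered: B1=F, B2=S, B4=T, B6=F, B7=F

Answer: B1=F, B2=S, B4=T, B6=F, B7=F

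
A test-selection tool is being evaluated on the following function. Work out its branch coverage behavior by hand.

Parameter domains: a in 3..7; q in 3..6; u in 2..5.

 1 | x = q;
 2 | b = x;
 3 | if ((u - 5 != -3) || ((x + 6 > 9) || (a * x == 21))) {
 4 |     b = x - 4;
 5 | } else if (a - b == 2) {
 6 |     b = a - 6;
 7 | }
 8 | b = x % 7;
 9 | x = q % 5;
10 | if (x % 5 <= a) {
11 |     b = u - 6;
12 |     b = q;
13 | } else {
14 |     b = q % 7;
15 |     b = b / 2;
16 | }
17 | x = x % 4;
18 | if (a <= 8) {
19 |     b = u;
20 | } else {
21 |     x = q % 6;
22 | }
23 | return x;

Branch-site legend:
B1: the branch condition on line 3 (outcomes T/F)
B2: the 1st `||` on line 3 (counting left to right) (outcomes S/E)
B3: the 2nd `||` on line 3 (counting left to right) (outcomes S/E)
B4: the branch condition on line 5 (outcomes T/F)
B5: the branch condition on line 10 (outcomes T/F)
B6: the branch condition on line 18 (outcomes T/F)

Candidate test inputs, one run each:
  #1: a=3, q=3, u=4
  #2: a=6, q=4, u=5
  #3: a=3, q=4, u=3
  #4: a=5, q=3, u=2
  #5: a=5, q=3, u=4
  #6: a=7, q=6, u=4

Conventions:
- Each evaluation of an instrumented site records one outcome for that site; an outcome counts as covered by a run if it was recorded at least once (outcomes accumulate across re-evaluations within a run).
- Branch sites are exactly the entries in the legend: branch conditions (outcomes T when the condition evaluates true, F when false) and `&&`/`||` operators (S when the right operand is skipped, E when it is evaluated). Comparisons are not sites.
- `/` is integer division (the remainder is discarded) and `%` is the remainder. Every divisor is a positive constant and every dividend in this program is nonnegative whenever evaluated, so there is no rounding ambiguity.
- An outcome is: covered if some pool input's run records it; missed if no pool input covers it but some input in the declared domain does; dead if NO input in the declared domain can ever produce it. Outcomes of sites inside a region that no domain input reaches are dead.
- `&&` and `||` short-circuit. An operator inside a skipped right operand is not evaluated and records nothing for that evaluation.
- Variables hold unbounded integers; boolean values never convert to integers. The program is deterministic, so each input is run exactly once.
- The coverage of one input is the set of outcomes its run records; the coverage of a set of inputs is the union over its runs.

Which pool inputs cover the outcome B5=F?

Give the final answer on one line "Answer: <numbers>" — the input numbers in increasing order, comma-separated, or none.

input #1 (a=3, q=3, u=4): does not record B5=F
input #2 (a=6, q=4, u=5): does not record B5=F
input #3 (a=3, q=4, u=3): records B5=F
input #4 (a=5, q=3, u=2): does not record B5=F
input #5 (a=5, q=3, u=4): does not record B5=F
input #6 (a=7, q=6, u=4): does not record B5=F

Answer: 3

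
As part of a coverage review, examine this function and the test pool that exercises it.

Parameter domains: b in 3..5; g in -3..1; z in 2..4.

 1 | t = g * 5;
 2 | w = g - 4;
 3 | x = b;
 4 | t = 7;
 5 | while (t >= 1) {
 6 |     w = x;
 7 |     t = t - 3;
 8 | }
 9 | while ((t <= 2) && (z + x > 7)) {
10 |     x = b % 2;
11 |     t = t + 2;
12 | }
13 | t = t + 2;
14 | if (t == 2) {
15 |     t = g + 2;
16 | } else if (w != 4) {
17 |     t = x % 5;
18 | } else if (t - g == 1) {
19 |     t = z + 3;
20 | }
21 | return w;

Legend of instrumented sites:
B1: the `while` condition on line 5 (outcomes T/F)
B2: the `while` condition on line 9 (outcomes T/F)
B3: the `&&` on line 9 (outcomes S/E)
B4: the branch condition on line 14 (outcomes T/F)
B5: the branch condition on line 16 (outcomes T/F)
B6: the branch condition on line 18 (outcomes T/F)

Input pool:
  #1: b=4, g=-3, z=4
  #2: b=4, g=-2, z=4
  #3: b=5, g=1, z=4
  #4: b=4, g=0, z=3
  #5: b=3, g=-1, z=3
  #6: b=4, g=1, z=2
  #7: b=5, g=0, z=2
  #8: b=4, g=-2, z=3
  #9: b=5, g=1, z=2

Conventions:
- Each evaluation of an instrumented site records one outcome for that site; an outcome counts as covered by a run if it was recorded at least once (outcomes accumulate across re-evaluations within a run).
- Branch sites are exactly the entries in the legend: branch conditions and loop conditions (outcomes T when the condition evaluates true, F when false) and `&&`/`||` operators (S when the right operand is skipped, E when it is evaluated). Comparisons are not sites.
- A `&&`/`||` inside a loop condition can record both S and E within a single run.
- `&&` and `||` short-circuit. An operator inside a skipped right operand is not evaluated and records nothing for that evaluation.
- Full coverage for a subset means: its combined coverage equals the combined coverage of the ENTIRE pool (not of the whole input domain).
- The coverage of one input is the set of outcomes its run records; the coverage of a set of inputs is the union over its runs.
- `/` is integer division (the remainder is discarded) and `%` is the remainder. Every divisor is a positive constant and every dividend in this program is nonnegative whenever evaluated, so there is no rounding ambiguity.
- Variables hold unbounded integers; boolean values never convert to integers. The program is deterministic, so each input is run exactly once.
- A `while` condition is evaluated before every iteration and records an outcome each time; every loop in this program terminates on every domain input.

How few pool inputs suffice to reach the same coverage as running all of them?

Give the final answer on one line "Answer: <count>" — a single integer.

input #1 (b=4, g=-3, z=4): events B1->T, B1->T, B1->T, B1->F, B3->E, B2->T, B3->E, B2->F, B4->T; covers B1=T, B1=F, B2=T, B2=F, B3=E, B4=T
input #2 (b=4, g=-2, z=4): events B1->T, B1->T, B1->T, B1->F, B3->E, B2->T, B3->E, B2->F, B4->T; covers B1=T, B1=F, B2=T, B2=F, B3=E, B4=T
input #3 (b=5, g=1, z=4): events B1->T, B1->T, B1->T, B1->F, B3->E, B2->T, B3->E, B2->F, B4->T; covers B1=T, B1=F, B2=T, B2=F, B3=E, B4=T
input #4 (b=4, g=0, z=3): events B1->T, B1->T, B1->T, B1->F, B3->E, B2->F, B4->F, B5->F, B6->F; covers B1=T, B1=F, B2=F, B3=E, B4=F, B5=F, B6=F
input #5 (b=3, g=-1, z=3): events B1->T, B1->T, B1->T, B1->F, B3->E, B2->F, B4->F, B5->T; covers B1=T, B1=F, B2=F, B3=E, B4=F, B5=T
input #6 (b=4, g=1, z=2): events B1->T, B1->T, B1->T, B1->F, B3->E, B2->F, B4->F, B5->F, B6->F; covers B1=T, B1=F, B2=F, B3=E, B4=F, B5=F, B6=F
input #7 (b=5, g=0, z=2): events B1->T, B1->T, B1->T, B1->F, B3->E, B2->F, B4->F, B5->T; covers B1=T, B1=F, B2=F, B3=E, B4=F, B5=T
input #8 (b=4, g=-2, z=3): events B1->T, B1->T, B1->T, B1->F, B3->E, B2->F, B4->F, B5->F, B6->F; covers B1=T, B1=F, B2=F, B3=E, B4=F, B5=F, B6=F
input #9 (b=5, g=1, z=2): events B1->T, B1->T, B1->T, B1->F, B3->E, B2->F, B4->F, B5->T; covers B1=T, B1=F, B2=F, B3=E, B4=F, B5=T
pool-wide coverage (10 outcomes): B1=T, B1=F, B2=T, B2=F, B3=E, B4=T, B4=F, B5=T, B5=F, B6=F
size 1 is not enough: best union over all size-1 subsets is 7/10
size 2 is not enough: best union over all size-2 subsets is 9/10
size 3: inputs {1, 4, 5} cover all 10 outcomes, and no lexicographically smaller subset of this size does

Answer: 3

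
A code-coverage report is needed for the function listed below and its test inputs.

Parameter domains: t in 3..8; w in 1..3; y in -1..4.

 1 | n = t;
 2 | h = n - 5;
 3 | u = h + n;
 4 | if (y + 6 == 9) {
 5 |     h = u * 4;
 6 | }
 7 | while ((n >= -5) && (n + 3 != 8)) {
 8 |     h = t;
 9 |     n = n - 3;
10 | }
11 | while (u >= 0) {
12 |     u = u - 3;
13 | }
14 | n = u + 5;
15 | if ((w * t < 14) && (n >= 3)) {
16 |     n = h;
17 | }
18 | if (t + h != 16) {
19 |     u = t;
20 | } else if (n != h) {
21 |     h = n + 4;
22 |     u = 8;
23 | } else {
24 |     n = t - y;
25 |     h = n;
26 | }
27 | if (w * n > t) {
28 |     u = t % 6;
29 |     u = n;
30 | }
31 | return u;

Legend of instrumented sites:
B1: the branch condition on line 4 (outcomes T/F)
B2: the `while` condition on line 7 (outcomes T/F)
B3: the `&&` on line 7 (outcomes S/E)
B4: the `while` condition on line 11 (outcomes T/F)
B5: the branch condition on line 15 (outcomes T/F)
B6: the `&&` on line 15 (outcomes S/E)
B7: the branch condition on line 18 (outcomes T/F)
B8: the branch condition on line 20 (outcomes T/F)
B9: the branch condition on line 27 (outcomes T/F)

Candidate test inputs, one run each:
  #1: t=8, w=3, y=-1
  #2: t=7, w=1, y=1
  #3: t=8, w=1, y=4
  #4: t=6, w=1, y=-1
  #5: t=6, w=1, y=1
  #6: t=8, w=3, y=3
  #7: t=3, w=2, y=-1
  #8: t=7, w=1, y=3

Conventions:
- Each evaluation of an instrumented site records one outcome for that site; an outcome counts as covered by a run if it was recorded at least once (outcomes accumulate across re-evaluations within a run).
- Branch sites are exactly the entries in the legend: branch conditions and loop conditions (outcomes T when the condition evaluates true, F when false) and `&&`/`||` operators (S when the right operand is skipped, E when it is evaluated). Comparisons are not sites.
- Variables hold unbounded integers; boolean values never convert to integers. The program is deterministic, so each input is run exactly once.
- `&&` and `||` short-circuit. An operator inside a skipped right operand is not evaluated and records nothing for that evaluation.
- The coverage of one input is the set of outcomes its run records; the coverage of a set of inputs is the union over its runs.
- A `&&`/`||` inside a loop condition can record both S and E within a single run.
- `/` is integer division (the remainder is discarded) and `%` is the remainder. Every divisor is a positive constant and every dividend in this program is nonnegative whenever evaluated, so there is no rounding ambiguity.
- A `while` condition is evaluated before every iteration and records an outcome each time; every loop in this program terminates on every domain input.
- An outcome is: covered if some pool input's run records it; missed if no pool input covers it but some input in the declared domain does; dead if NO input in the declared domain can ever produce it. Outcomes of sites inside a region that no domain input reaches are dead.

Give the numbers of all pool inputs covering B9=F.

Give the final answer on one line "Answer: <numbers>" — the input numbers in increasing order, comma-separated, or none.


input #1 (t=8, w=3, y=-1): does not record B9=F
input #2 (t=7, w=1, y=1): records B9=F
input #3 (t=8, w=1, y=4): records B9=F
input #4 (t=6, w=1, y=-1): records B9=F
input #5 (t=6, w=1, y=1): records B9=F
input #6 (t=8, w=3, y=3): does not record B9=F
input #7 (t=3, w=2, y=-1): does not record B9=F
input #8 (t=7, w=1, y=3): records B9=F
Answer: 2, 3, 4, 5, 8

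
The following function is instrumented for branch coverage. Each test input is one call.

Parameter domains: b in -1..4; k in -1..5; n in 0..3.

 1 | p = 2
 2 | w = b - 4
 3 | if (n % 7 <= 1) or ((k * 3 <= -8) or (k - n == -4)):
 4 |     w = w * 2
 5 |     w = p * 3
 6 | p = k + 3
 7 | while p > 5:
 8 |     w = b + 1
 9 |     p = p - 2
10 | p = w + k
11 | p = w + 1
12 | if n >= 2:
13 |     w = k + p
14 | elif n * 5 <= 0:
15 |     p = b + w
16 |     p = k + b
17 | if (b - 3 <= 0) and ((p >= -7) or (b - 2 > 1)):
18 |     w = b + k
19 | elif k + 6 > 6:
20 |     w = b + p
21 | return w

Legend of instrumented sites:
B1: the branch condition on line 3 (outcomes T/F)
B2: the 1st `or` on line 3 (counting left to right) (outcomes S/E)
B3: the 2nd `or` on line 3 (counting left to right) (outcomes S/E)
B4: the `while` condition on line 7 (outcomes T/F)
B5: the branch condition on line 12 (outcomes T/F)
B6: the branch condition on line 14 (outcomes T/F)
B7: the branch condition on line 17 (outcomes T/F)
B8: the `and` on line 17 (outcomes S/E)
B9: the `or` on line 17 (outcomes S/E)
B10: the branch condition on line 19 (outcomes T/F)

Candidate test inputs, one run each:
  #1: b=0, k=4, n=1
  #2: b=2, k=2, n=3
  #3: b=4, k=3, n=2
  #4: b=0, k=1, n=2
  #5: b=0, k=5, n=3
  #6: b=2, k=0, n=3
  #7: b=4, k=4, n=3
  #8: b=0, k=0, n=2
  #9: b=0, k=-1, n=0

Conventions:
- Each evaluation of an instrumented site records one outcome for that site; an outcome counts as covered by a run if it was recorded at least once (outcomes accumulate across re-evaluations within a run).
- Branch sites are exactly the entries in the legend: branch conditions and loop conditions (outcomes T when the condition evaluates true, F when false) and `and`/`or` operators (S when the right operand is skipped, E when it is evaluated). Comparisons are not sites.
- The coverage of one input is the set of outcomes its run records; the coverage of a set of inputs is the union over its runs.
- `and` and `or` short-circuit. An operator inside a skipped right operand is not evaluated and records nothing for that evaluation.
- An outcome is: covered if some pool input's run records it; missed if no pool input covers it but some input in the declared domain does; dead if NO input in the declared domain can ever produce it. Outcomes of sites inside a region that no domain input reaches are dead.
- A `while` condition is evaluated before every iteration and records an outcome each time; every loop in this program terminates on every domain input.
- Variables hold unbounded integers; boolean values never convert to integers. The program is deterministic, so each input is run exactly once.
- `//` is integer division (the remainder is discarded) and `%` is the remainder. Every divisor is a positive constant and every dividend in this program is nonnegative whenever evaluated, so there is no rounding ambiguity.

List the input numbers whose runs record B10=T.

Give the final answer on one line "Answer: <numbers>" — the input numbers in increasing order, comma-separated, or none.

input #1 (b=0, k=4, n=1): does not produce B10=T
input #2 (b=2, k=2, n=3): does not produce B10=T
input #3 (b=4, k=3, n=2): produces B10=T
input #4 (b=0, k=1, n=2): does not produce B10=T
input #5 (b=0, k=5, n=3): does not produce B10=T
input #6 (b=2, k=0, n=3): does not produce B10=T
input #7 (b=4, k=4, n=3): produces B10=T
input #8 (b=0, k=0, n=2): does not produce B10=T
input #9 (b=0, k=-1, n=0): does not produce B10=T

Answer: 3, 7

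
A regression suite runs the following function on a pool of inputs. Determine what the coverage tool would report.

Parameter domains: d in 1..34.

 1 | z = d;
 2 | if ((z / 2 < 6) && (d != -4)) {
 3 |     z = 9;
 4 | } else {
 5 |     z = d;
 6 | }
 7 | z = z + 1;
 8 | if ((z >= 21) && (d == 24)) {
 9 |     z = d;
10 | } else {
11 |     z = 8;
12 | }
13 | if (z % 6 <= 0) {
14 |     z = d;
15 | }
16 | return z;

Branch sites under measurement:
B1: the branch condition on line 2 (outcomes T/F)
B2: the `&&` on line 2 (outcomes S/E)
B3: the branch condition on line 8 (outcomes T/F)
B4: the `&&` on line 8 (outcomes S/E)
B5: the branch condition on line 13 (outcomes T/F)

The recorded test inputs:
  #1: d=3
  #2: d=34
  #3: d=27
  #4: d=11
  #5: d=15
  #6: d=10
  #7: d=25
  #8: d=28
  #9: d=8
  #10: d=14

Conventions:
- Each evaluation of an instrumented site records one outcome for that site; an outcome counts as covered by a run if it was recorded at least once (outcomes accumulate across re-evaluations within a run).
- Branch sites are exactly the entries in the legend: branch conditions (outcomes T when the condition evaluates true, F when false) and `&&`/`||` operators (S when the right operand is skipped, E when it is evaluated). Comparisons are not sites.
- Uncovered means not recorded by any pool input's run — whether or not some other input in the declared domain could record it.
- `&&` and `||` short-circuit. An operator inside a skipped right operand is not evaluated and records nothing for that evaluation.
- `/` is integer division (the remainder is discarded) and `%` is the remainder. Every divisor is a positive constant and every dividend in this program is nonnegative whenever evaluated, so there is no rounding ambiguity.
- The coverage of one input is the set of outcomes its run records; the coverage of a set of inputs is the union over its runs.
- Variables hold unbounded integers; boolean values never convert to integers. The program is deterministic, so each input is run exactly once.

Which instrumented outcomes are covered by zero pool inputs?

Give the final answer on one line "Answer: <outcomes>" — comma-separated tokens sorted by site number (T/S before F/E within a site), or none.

#1 (d=3) -> covered: B1=T, B2=E, B3=F, B4=S, B5=F
#2 (d=34) -> covered: B1=F, B2=S, B3=F, B4=E, B5=F
#3 (d=27) -> covered: B1=F, B2=S, B3=F, B4=E, B5=F
#4 (d=11) -> covered: B1=T, B2=E, B3=F, B4=S, B5=F
#5 (d=15) -> covered: B1=F, B2=S, B3=F, B4=S, B5=F
#6 (d=10) -> covered: B1=T, B2=E, B3=F, B4=S, B5=F
#7 (d=25) -> covered: B1=F, B2=S, B3=F, B4=E, B5=F
#8 (d=28) -> covered: B1=F, B2=S, B3=F, B4=E, B5=F
#9 (d=8) -> covered: B1=T, B2=E, B3=F, B4=S, B5=F
#10 (d=14) -> covered: B1=F, B2=S, B3=F, B4=S, B5=F
union over the pool: B1=T, B1=F, B2=S, B2=E, B3=F, B4=S, B4=E, B5=F
uncovered (2 of 10): B3=T, B5=T

Answer: B3=T, B5=T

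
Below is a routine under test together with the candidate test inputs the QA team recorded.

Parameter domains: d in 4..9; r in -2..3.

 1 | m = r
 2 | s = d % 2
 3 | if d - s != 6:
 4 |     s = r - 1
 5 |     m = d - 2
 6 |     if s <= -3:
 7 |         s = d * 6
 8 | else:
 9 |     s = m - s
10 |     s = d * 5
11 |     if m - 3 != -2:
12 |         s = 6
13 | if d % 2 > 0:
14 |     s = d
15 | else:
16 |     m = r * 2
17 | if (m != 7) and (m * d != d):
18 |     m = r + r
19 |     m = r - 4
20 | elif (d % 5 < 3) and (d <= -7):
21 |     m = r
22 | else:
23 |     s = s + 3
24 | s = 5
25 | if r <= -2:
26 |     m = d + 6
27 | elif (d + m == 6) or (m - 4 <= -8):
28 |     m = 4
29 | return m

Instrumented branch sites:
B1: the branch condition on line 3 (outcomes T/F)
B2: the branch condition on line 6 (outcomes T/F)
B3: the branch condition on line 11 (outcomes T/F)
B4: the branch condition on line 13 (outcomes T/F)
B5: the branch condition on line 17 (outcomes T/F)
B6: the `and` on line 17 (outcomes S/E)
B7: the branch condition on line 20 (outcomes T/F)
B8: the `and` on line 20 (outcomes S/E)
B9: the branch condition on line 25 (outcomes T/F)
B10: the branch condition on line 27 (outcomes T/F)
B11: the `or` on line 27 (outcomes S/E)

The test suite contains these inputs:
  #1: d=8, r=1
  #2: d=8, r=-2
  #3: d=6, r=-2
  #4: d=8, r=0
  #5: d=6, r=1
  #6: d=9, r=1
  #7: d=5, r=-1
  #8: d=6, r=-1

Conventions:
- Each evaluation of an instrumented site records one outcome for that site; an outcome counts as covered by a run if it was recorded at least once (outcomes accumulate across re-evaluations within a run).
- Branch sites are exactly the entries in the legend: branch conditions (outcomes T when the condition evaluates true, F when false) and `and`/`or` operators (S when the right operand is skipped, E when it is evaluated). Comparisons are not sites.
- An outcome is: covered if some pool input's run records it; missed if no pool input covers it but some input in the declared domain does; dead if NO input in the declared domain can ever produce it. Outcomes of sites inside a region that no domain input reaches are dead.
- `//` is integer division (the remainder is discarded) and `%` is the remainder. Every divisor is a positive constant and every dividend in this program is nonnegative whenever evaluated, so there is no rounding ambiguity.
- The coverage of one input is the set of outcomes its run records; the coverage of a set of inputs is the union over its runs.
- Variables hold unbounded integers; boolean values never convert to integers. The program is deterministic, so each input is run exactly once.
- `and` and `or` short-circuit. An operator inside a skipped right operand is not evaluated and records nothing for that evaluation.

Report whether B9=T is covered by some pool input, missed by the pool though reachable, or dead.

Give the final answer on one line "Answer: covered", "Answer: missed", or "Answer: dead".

B9=T is recorded by pool input(s) 2, 3 -> covered

Answer: covered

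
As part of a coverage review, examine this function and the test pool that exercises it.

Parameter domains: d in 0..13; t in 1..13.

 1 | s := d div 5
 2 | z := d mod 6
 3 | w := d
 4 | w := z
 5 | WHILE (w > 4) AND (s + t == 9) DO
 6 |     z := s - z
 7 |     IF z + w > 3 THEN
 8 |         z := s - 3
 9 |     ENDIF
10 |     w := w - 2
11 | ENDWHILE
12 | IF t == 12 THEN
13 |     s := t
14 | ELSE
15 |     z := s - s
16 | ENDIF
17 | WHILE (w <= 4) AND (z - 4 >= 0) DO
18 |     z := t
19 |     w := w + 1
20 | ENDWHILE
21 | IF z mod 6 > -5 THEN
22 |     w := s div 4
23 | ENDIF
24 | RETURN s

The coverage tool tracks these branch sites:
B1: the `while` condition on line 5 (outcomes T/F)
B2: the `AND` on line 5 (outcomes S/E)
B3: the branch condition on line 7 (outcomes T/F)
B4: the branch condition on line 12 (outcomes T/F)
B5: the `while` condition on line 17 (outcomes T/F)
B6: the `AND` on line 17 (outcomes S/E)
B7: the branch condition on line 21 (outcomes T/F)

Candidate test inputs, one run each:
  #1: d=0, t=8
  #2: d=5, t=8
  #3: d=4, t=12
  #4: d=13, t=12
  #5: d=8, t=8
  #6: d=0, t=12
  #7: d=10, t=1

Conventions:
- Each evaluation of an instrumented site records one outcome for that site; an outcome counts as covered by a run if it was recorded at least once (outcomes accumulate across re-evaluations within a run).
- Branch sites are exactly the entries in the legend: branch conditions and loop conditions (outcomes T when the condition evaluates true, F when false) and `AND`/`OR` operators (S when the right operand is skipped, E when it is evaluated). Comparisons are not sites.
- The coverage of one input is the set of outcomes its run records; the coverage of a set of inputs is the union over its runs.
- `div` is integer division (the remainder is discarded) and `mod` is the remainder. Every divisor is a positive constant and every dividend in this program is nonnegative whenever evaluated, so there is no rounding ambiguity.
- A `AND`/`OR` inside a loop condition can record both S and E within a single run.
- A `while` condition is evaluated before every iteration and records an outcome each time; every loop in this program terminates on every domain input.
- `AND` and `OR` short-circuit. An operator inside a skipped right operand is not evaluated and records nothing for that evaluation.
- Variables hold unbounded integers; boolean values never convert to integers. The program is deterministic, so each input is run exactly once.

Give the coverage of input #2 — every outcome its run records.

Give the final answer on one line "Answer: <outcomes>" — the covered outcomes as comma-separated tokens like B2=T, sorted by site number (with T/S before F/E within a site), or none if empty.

Tracing the run of input #2 (d=5, t=8):
  B2->E, B1->T, B3->F, B2->S, B1->F, B4->F, B6->E, B5->F, B7->T
deduplicating events, the covered set is: B1=T, B1=F, B2=S, B2=E, B3=F, B4=F, B5=F, B6=E, B7=T

Answer: B1=T, B1=F, B2=S, B2=E, B3=F, B4=F, B5=F, B6=E, B7=T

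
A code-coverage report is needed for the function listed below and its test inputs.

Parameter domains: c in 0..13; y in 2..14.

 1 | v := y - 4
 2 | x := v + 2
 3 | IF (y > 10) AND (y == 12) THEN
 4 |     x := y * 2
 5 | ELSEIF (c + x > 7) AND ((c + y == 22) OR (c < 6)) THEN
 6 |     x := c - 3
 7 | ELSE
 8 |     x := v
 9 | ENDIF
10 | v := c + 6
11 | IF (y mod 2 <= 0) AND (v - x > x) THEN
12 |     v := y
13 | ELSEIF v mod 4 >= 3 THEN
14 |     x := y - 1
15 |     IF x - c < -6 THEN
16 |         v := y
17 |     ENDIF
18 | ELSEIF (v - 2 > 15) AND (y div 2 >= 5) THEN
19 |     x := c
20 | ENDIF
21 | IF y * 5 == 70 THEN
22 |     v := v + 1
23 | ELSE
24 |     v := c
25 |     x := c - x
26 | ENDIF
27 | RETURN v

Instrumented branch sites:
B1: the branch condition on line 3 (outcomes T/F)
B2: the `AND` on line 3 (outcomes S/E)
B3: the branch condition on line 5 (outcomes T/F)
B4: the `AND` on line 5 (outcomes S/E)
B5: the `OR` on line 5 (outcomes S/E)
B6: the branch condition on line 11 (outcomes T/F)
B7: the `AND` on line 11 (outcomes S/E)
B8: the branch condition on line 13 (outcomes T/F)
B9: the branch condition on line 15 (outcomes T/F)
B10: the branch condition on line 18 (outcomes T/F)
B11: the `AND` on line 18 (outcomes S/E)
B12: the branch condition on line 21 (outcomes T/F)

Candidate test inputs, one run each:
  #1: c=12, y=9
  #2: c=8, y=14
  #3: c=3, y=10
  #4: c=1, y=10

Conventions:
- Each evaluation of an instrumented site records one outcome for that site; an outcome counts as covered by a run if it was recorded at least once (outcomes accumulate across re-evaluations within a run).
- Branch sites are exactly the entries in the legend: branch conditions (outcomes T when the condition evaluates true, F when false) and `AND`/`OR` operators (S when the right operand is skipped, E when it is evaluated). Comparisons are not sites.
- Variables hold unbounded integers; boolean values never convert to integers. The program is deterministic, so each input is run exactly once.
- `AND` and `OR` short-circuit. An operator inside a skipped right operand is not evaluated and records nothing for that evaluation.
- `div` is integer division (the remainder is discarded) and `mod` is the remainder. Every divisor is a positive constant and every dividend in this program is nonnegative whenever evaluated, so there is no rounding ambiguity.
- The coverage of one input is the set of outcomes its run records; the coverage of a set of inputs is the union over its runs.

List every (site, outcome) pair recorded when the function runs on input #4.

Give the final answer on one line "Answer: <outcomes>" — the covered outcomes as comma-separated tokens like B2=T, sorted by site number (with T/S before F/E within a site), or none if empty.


Event log for input #4 (c=1, y=10):
  B2->S, B1->F, B4->E, B5->E, B3->T, B7->E, B6->T, B12->F
as a set, this run covers: B1=F, B2=S, B3=T, B4=E, B5=E, B6=T, B7=E, B12=F
Answer: B1=F, B2=S, B3=T, B4=E, B5=E, B6=T, B7=E, B12=F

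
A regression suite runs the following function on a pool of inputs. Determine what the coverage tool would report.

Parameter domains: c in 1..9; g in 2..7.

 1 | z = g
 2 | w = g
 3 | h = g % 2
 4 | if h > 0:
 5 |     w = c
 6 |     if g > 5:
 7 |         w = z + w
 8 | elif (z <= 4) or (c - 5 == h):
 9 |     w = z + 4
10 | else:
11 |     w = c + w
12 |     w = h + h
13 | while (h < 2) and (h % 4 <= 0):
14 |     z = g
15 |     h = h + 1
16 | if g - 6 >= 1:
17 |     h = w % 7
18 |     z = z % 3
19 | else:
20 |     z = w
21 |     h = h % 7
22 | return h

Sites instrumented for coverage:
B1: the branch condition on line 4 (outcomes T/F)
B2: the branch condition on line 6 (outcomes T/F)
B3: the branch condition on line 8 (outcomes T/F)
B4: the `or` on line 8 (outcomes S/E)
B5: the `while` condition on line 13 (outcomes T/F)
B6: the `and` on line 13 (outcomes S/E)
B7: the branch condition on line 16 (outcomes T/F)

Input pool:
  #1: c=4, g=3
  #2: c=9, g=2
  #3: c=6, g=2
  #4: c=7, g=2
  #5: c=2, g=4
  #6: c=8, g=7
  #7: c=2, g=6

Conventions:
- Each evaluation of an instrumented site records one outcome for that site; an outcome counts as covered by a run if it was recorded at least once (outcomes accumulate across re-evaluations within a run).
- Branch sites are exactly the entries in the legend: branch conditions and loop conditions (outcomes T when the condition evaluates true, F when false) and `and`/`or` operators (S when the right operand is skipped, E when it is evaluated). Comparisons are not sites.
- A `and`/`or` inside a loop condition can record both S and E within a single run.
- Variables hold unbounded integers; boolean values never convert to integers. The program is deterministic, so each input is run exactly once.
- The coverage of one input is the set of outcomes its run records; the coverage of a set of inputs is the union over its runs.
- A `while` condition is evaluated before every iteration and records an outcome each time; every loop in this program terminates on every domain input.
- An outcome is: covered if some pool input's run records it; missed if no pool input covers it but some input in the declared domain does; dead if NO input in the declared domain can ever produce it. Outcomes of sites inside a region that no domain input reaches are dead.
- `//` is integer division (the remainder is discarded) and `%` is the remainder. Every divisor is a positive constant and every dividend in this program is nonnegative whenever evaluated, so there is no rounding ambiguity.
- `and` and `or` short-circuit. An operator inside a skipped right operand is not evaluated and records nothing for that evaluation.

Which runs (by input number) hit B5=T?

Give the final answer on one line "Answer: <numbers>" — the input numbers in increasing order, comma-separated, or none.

input #1 (c=4, g=3): never hits B5=T
input #2 (c=9, g=2): hits B5=T
input #3 (c=6, g=2): hits B5=T
input #4 (c=7, g=2): hits B5=T
input #5 (c=2, g=4): hits B5=T
input #6 (c=8, g=7): never hits B5=T
input #7 (c=2, g=6): hits B5=T

Answer: 2, 3, 4, 5, 7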